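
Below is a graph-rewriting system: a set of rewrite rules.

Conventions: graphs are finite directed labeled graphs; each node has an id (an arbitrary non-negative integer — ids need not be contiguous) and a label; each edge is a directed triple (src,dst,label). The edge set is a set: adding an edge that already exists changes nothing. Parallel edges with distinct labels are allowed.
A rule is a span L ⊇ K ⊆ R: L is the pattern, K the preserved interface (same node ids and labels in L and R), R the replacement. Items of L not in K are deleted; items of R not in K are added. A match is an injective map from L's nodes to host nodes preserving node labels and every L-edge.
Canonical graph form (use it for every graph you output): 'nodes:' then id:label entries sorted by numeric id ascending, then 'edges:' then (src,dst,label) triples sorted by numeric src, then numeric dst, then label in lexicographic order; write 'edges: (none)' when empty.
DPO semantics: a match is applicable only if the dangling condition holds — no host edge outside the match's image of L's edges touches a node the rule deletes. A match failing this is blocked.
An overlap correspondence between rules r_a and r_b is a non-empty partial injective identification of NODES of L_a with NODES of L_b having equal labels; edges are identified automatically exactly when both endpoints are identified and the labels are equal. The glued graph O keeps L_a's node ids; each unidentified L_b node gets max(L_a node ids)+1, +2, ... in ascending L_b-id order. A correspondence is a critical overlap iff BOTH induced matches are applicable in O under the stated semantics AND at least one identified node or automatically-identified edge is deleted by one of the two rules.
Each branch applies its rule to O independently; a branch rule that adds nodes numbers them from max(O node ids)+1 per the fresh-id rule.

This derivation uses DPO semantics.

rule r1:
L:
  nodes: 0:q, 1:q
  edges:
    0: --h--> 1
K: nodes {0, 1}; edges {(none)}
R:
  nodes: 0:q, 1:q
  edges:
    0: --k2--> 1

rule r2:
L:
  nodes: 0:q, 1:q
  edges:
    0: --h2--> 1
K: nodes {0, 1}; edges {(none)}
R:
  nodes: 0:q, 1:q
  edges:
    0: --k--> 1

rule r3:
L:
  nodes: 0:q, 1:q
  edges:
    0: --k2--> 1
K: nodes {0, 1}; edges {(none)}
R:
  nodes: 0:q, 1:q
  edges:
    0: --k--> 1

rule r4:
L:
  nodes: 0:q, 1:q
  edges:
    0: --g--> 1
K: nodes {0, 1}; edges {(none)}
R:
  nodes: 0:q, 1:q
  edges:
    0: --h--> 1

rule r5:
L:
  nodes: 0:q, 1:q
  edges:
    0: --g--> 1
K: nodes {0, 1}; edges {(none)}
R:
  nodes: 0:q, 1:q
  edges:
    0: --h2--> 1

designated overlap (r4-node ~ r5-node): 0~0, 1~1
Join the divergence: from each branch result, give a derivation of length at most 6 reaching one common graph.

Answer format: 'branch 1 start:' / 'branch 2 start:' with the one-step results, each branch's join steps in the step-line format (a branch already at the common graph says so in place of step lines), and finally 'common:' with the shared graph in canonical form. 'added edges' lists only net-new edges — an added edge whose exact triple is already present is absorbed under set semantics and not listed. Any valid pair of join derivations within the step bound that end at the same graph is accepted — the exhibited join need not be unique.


branch 1 start:
nodes: 0:q, 1:q
edges: (0,1,h)
branch 2 start:
nodes: 0:q, 1:q
edges: (0,1,h2)
branch 1 step 1: rule r1; match: 0->0, 1->1; deleted nodes (none); deleted edges (0,1,h); added nodes (none); added edges (0,1,k2); result: nodes: 0:q, 1:q edges: (0,1,k2)
branch 1 step 2: rule r3; match: 0->0, 1->1; deleted nodes (none); deleted edges (0,1,k2); added nodes (none); added edges (0,1,k); result: nodes: 0:q, 1:q edges: (0,1,k)
branch 2 step 1: rule r2; match: 0->0, 1->1; deleted nodes (none); deleted edges (0,1,h2); added nodes (none); added edges (0,1,k); result: nodes: 0:q, 1:q edges: (0,1,k)
common:
nodes: 0:q, 1:q
edges: (0,1,k)


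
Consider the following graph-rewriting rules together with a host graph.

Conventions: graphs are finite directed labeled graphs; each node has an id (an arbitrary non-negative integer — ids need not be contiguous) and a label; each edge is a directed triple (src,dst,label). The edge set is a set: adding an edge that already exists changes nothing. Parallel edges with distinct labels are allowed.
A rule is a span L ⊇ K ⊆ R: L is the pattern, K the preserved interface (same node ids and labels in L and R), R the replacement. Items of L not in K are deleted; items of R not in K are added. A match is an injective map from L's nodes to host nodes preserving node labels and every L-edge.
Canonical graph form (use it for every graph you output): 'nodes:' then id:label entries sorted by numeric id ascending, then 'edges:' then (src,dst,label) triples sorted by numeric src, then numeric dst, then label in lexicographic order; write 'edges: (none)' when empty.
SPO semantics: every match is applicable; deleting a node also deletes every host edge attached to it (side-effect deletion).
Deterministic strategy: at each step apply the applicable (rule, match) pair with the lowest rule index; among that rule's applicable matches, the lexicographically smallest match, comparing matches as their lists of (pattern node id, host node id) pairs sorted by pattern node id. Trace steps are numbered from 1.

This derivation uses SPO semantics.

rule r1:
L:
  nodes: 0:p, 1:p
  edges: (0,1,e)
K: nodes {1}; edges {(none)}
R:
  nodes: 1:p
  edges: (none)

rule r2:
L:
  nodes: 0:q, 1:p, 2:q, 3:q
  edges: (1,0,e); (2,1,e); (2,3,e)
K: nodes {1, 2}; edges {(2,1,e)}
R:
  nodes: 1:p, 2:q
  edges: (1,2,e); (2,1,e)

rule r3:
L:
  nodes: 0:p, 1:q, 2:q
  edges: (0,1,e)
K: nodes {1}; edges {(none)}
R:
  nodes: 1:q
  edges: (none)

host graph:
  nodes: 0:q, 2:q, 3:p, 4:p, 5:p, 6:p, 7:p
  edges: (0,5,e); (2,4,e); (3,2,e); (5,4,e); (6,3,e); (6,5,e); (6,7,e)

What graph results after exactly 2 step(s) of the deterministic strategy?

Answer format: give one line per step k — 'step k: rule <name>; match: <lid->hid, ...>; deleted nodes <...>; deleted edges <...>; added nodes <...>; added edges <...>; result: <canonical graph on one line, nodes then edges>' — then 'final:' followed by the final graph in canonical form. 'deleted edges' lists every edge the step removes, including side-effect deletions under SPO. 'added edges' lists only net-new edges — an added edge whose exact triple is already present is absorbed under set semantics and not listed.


step 1: rule r1; match: 0->5, 1->4; deleted nodes 5; deleted edges (0,5,e); (5,4,e); (6,5,e); added nodes (none); added edges (none); result: nodes: 0:q, 2:q, 3:p, 4:p, 6:p, 7:p edges: (2,4,e); (3,2,e); (6,3,e); (6,7,e)
step 2: rule r1; match: 0->6, 1->3; deleted nodes 6; deleted edges (6,3,e); (6,7,e); added nodes (none); added edges (none); result: nodes: 0:q, 2:q, 3:p, 4:p, 7:p edges: (2,4,e); (3,2,e)
final:
nodes: 0:q, 2:q, 3:p, 4:p, 7:p
edges: (2,4,e); (3,2,e)


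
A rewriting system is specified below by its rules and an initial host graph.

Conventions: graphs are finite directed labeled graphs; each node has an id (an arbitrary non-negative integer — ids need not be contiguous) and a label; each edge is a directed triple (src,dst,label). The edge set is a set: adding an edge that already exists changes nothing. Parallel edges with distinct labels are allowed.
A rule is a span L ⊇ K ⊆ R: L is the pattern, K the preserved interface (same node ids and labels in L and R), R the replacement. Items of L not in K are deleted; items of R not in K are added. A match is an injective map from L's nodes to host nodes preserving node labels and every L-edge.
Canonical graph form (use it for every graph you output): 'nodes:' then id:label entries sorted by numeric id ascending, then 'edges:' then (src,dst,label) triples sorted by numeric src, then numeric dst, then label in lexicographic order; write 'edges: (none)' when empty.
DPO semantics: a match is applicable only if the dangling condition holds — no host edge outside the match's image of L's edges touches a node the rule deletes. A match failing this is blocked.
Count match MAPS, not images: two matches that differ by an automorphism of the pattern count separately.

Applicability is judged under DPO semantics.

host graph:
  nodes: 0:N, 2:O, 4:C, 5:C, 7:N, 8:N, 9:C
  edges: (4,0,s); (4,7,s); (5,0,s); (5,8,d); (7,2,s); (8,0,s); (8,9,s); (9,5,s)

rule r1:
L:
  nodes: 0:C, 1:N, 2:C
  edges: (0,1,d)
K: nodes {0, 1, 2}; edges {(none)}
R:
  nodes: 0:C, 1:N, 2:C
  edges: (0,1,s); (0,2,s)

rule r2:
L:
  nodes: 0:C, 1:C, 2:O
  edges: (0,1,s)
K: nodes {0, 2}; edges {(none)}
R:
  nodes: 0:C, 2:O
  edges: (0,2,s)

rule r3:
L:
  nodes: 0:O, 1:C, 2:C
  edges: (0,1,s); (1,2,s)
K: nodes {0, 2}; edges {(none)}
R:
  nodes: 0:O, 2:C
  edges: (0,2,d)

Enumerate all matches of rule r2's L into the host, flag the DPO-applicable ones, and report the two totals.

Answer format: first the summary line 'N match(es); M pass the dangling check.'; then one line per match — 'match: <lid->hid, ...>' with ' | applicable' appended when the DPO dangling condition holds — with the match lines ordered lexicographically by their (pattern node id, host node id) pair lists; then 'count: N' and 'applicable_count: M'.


1 match(es); 0 pass the dangling check.
match: 0->9, 1->5, 2->2
count: 1
applicable_count: 0


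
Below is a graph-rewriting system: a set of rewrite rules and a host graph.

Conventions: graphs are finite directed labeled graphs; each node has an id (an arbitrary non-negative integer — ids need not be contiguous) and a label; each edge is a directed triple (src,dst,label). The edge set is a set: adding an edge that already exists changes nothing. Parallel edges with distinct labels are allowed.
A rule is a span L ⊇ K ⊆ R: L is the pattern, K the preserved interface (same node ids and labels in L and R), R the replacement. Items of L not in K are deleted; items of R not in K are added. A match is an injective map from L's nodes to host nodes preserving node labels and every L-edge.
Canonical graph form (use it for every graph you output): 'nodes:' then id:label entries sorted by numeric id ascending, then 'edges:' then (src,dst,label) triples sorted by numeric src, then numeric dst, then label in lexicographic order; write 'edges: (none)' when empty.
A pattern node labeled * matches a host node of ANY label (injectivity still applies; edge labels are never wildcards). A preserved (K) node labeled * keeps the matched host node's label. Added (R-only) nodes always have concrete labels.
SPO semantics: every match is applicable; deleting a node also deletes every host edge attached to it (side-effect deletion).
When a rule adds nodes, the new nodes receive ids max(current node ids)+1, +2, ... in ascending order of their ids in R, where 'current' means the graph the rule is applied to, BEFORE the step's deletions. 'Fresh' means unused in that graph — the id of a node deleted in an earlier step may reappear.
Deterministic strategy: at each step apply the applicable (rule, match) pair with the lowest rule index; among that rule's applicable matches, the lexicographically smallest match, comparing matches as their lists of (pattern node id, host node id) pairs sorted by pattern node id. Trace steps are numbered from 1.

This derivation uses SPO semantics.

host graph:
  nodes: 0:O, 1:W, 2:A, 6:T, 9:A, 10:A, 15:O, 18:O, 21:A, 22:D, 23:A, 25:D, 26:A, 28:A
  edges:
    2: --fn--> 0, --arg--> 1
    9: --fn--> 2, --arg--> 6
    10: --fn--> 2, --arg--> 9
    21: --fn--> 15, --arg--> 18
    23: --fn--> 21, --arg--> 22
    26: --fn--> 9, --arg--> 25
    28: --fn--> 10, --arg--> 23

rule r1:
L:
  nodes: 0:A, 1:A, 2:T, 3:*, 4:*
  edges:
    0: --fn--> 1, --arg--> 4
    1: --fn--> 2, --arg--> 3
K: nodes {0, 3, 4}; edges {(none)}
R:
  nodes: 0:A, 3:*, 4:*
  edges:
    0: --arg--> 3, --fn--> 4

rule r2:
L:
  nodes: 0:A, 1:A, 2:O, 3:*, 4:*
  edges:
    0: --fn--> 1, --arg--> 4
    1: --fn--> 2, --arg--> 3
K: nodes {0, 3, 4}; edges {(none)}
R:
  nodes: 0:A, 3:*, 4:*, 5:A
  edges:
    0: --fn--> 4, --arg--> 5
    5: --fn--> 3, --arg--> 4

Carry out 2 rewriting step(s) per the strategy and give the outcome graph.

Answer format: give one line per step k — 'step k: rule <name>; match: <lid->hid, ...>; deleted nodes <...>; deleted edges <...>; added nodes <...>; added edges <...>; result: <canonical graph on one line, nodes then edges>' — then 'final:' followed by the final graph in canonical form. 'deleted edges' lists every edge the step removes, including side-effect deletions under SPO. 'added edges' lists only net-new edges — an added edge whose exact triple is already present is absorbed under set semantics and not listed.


step 1: rule r2; match: 0->9, 1->2, 2->0, 3->1, 4->6; deleted nodes 0, 2; deleted edges (2,0,fn); (2,1,arg); (9,2,fn); (9,6,arg); (10,2,fn); added nodes 29; added edges (9,6,fn); (9,29,arg); (29,1,fn); (29,6,arg); result: nodes: 1:W, 6:T, 9:A, 10:A, 15:O, 18:O, 21:A, 22:D, 23:A, 25:D, 26:A, 28:A, 29:A edges: (9,6,fn); (9,29,arg); (10,9,arg); (21,15,fn); (21,18,arg); (23,21,fn); (23,22,arg); (26,9,fn); (26,25,arg); (28,10,fn); (28,23,arg); (29,1,fn); (29,6,arg)
step 2: rule r1; match: 0->26, 1->9, 2->6, 3->29, 4->25; deleted nodes 6, 9; deleted edges (9,6,fn); (9,29,arg); (10,9,arg); (26,9,fn); (26,25,arg); (29,6,arg); added nodes (none); added edges (26,25,fn); (26,29,arg); result: nodes: 1:W, 10:A, 15:O, 18:O, 21:A, 22:D, 23:A, 25:D, 26:A, 28:A, 29:A edges: (21,15,fn); (21,18,arg); (23,21,fn); (23,22,arg); (26,25,fn); (26,29,arg); (28,10,fn); (28,23,arg); (29,1,fn)
final:
nodes: 1:W, 10:A, 15:O, 18:O, 21:A, 22:D, 23:A, 25:D, 26:A, 28:A, 29:A
edges: (21,15,fn); (21,18,arg); (23,21,fn); (23,22,arg); (26,25,fn); (26,29,arg); (28,10,fn); (28,23,arg); (29,1,fn)


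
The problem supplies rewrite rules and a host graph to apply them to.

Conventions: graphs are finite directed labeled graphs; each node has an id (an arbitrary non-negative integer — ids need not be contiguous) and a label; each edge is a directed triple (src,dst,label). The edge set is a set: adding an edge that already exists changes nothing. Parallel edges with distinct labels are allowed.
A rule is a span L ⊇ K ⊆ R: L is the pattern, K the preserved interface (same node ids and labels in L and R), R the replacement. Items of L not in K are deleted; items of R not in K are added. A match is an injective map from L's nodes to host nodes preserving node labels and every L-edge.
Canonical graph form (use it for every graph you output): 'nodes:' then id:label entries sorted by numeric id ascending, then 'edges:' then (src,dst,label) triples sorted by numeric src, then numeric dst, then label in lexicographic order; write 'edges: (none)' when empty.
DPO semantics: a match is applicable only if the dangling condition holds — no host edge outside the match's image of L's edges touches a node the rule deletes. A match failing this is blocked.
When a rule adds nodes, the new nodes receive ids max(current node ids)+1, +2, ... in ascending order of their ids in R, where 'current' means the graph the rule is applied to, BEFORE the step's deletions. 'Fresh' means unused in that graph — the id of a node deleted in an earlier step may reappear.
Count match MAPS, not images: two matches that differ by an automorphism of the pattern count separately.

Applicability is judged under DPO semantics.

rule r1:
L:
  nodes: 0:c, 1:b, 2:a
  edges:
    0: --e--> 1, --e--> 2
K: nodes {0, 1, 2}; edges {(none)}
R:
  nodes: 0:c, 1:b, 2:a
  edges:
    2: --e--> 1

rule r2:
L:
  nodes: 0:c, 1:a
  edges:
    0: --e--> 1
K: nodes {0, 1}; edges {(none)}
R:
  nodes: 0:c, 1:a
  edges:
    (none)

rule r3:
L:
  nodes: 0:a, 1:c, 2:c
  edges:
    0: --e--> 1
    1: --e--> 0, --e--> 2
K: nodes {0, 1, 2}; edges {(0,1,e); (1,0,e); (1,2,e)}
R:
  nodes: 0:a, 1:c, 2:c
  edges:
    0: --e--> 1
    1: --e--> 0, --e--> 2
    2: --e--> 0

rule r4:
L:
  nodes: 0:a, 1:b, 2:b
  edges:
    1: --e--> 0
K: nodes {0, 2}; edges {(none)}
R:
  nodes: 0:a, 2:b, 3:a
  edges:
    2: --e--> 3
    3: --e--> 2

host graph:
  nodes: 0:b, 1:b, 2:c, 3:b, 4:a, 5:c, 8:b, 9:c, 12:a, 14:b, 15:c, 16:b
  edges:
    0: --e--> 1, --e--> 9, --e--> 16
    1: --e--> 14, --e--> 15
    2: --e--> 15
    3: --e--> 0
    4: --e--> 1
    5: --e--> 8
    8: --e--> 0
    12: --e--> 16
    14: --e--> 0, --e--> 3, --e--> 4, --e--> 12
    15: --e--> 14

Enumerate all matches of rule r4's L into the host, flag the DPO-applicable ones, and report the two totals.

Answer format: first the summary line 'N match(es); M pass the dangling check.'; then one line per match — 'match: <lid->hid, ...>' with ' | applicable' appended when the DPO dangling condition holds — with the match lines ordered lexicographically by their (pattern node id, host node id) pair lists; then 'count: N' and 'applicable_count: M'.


10 match(es); 0 pass the dangling check.
match: 0->4, 1->14, 2->0
match: 0->4, 1->14, 2->1
match: 0->4, 1->14, 2->3
match: 0->4, 1->14, 2->8
match: 0->4, 1->14, 2->16
match: 0->12, 1->14, 2->0
match: 0->12, 1->14, 2->1
match: 0->12, 1->14, 2->3
match: 0->12, 1->14, 2->8
match: 0->12, 1->14, 2->16
count: 10
applicable_count: 0


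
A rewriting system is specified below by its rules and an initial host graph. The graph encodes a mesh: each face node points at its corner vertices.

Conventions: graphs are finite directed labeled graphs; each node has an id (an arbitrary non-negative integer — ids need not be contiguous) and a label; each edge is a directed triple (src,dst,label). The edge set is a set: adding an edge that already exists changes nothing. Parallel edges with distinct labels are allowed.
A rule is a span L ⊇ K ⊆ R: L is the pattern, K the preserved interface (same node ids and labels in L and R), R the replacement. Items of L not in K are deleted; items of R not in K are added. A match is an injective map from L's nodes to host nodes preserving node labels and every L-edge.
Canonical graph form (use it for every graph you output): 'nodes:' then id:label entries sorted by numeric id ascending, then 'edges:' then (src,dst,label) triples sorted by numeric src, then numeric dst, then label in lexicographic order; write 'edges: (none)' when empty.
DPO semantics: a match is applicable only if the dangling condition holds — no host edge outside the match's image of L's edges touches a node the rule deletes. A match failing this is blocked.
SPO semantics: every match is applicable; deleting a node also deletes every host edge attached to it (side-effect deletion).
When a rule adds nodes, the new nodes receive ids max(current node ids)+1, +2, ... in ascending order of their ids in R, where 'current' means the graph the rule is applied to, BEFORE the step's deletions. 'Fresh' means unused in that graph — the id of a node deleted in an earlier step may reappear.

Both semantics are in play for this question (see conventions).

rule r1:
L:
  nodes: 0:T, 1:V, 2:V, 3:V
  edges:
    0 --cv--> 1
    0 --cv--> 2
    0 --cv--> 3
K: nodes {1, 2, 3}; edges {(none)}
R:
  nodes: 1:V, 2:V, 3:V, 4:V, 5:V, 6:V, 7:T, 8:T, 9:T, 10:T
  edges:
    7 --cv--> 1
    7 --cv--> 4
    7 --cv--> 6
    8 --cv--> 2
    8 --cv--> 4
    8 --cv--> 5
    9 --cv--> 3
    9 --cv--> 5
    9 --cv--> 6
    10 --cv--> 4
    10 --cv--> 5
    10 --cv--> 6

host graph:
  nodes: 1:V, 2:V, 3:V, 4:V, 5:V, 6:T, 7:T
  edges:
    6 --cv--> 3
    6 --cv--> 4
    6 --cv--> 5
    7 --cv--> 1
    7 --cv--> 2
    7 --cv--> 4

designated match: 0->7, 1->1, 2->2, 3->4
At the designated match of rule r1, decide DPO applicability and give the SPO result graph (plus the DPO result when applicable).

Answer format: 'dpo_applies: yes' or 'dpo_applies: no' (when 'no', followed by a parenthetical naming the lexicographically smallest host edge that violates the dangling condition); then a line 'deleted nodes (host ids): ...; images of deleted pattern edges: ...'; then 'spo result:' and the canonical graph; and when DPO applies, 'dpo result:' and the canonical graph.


dpo_applies: yes
deleted nodes (host ids): 7; images of deleted pattern edges: (7,1,cv); (7,2,cv); (7,4,cv)
spo result:
nodes: 1:V, 2:V, 3:V, 4:V, 5:V, 6:T, 8:V, 9:V, 10:V, 11:T, 12:T, 13:T, 14:T
edges: (6,3,cv); (6,4,cv); (6,5,cv); (11,1,cv); (11,8,cv); (11,10,cv); (12,2,cv); (12,8,cv); (12,9,cv); (13,4,cv); (13,9,cv); (13,10,cv); (14,8,cv); (14,9,cv); (14,10,cv)
dpo result:
nodes: 1:V, 2:V, 3:V, 4:V, 5:V, 6:T, 8:V, 9:V, 10:V, 11:T, 12:T, 13:T, 14:T
edges: (6,3,cv); (6,4,cv); (6,5,cv); (11,1,cv); (11,8,cv); (11,10,cv); (12,2,cv); (12,8,cv); (12,9,cv); (13,4,cv); (13,9,cv); (13,10,cv); (14,8,cv); (14,9,cv); (14,10,cv)


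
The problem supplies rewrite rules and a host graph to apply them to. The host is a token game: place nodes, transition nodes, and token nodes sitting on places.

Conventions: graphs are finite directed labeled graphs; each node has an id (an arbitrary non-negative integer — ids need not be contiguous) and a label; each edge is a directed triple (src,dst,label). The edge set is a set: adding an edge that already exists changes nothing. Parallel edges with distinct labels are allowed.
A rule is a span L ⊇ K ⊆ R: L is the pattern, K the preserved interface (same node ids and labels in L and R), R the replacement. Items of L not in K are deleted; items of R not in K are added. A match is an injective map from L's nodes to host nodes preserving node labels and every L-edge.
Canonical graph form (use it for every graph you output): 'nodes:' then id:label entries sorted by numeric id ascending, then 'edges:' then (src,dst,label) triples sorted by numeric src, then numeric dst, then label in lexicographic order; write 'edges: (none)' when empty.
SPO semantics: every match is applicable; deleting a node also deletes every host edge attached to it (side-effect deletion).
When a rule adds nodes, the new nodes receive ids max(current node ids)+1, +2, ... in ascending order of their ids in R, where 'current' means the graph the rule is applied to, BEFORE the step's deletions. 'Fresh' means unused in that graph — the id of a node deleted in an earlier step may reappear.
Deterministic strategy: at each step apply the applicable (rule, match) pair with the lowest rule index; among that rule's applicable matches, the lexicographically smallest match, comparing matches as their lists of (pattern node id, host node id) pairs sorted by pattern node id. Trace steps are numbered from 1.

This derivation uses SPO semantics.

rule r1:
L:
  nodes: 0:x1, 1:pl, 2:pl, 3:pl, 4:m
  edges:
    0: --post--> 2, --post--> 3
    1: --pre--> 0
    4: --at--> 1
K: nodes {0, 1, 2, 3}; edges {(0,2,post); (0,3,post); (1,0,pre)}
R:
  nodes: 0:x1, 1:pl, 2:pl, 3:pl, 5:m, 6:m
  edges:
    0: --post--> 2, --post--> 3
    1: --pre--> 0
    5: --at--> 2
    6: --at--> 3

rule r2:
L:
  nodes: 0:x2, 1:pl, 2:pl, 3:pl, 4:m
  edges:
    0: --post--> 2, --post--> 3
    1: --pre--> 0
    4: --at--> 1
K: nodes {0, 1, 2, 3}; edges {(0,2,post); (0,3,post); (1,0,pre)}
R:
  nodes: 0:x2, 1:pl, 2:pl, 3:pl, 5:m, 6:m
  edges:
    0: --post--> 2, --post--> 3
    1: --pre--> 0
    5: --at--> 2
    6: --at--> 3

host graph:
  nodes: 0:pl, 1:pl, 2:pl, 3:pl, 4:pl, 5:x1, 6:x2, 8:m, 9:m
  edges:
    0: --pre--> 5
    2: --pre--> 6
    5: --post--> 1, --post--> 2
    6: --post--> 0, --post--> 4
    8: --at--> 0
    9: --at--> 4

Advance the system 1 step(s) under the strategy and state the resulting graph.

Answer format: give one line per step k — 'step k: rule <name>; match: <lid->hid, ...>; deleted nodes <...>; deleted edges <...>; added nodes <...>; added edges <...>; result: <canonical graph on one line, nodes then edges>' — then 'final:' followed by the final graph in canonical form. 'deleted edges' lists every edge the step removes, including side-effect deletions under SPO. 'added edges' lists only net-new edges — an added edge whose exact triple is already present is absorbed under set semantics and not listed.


step 1: rule r1; match: 0->5, 1->0, 2->1, 3->2, 4->8; deleted nodes 8; deleted edges (8,0,at); added nodes 10, 11; added edges (10,1,at); (11,2,at); result: nodes: 0:pl, 1:pl, 2:pl, 3:pl, 4:pl, 5:x1, 6:x2, 9:m, 10:m, 11:m edges: (0,5,pre); (2,6,pre); (5,1,post); (5,2,post); (6,0,post); (6,4,post); (9,4,at); (10,1,at); (11,2,at)
final:
nodes: 0:pl, 1:pl, 2:pl, 3:pl, 4:pl, 5:x1, 6:x2, 9:m, 10:m, 11:m
edges: (0,5,pre); (2,6,pre); (5,1,post); (5,2,post); (6,0,post); (6,4,post); (9,4,at); (10,1,at); (11,2,at)


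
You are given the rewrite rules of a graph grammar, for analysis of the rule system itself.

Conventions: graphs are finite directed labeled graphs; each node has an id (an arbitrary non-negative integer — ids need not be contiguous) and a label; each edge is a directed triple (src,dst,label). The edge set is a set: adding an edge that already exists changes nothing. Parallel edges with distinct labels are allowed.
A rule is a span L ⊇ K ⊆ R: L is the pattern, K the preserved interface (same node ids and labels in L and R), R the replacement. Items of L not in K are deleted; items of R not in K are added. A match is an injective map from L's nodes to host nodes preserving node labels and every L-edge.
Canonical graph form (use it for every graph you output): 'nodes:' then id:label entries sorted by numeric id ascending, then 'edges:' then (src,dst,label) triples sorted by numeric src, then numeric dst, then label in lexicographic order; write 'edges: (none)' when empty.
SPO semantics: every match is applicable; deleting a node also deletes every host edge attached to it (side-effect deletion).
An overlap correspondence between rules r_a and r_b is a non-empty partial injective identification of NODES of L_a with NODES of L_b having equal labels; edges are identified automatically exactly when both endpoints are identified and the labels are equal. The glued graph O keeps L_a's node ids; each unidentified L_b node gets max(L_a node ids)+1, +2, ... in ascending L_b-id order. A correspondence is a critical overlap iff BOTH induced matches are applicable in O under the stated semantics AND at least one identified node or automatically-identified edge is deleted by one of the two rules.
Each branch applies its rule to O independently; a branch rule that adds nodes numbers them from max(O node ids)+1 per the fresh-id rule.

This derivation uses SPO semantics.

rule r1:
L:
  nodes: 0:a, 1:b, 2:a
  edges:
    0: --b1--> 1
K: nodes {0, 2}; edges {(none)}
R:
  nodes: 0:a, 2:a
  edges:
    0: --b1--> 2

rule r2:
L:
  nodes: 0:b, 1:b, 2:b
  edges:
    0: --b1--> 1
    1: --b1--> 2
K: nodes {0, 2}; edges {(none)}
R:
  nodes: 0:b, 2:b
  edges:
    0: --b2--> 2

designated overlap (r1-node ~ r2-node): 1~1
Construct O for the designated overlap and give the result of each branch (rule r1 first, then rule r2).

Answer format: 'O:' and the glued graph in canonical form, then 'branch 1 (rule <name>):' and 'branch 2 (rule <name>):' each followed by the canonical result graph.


O:
nodes: 0:a, 1:b, 2:a, 3:b, 4:b
edges: (0,1,b1); (1,4,b1); (3,1,b1)
branch 1 (rule r1):
nodes: 0:a, 2:a, 3:b, 4:b
edges: (0,2,b1)
branch 2 (rule r2):
nodes: 0:a, 2:a, 3:b, 4:b
edges: (3,4,b2)


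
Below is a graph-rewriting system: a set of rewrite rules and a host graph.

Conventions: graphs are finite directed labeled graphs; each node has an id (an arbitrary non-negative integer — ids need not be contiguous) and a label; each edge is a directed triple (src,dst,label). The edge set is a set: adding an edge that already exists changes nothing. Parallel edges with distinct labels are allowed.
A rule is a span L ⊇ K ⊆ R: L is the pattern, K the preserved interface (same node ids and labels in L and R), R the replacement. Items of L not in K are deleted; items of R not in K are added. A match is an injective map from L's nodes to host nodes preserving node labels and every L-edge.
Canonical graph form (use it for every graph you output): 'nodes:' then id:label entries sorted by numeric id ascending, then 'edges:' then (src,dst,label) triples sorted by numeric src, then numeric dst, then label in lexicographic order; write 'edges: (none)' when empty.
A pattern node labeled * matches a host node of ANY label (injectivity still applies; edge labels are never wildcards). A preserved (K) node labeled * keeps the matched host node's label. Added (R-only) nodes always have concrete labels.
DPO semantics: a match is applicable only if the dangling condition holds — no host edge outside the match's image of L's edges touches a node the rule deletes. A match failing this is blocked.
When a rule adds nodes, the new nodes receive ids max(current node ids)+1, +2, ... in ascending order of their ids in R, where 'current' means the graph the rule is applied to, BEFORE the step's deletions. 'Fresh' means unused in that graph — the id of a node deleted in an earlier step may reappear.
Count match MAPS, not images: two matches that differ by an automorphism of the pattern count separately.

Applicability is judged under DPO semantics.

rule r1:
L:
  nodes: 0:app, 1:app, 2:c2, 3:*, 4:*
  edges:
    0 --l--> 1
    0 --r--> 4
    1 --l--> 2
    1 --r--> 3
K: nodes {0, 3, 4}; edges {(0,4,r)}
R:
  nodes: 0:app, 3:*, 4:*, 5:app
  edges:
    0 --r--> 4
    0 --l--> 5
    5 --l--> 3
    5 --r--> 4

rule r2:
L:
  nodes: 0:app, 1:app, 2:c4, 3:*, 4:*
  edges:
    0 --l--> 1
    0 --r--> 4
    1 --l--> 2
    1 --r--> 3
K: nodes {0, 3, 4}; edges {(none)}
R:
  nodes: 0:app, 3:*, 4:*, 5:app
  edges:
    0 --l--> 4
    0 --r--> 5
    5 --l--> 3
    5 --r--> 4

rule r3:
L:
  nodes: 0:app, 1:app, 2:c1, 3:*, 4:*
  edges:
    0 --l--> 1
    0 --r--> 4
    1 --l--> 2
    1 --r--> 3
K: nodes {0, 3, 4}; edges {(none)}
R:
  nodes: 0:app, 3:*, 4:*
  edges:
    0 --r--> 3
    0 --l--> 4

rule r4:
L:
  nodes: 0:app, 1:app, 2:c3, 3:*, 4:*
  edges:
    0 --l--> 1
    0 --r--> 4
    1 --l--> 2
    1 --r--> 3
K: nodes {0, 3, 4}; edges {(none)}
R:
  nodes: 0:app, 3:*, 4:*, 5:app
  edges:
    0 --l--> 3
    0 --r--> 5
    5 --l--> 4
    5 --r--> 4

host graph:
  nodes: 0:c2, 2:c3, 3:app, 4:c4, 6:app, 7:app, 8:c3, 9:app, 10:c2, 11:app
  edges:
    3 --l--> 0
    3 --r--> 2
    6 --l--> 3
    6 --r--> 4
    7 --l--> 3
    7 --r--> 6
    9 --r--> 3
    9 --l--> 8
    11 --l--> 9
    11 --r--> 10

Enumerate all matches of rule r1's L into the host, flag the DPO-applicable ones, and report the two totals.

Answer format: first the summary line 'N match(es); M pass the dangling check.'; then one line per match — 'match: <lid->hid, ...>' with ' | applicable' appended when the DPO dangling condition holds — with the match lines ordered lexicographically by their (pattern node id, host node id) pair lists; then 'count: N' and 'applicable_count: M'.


2 match(es); 0 pass the dangling check.
match: 0->6, 1->3, 2->0, 3->2, 4->4
match: 0->7, 1->3, 2->0, 3->2, 4->6
count: 2
applicable_count: 0


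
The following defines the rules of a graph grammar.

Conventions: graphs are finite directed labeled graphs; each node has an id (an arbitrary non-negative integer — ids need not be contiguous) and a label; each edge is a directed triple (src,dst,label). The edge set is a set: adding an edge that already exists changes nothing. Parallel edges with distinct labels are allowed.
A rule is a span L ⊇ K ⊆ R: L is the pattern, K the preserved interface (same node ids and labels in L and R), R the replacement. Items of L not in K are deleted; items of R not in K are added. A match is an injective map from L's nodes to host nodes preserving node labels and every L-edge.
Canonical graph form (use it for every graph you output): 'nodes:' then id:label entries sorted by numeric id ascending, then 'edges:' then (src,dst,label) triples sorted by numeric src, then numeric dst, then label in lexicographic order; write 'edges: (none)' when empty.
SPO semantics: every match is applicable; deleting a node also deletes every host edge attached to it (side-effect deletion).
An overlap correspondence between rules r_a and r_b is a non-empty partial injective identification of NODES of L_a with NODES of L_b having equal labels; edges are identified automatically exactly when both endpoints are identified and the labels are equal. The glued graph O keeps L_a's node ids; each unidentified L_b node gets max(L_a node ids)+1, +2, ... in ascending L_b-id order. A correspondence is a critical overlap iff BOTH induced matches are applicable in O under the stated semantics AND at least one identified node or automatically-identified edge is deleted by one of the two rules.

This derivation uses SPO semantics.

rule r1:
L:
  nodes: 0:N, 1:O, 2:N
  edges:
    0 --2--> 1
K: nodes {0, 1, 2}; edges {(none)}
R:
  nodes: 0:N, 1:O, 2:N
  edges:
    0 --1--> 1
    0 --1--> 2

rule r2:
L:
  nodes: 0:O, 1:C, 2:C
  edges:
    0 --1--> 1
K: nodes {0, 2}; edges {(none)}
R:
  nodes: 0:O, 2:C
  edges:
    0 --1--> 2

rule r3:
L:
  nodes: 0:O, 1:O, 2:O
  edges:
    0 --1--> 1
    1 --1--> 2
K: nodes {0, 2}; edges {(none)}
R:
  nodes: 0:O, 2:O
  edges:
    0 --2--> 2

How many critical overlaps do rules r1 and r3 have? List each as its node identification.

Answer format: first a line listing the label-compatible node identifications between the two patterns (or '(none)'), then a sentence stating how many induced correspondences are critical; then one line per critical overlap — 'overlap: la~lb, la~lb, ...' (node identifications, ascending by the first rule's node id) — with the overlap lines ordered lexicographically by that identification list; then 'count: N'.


label-compatible node identifications between L(r1) and L(r3): 1~0, 1~1, 1~2
1 of the induced correspondences is a critical overlap of r1 and r3.
overlap: 1~1
count: 1


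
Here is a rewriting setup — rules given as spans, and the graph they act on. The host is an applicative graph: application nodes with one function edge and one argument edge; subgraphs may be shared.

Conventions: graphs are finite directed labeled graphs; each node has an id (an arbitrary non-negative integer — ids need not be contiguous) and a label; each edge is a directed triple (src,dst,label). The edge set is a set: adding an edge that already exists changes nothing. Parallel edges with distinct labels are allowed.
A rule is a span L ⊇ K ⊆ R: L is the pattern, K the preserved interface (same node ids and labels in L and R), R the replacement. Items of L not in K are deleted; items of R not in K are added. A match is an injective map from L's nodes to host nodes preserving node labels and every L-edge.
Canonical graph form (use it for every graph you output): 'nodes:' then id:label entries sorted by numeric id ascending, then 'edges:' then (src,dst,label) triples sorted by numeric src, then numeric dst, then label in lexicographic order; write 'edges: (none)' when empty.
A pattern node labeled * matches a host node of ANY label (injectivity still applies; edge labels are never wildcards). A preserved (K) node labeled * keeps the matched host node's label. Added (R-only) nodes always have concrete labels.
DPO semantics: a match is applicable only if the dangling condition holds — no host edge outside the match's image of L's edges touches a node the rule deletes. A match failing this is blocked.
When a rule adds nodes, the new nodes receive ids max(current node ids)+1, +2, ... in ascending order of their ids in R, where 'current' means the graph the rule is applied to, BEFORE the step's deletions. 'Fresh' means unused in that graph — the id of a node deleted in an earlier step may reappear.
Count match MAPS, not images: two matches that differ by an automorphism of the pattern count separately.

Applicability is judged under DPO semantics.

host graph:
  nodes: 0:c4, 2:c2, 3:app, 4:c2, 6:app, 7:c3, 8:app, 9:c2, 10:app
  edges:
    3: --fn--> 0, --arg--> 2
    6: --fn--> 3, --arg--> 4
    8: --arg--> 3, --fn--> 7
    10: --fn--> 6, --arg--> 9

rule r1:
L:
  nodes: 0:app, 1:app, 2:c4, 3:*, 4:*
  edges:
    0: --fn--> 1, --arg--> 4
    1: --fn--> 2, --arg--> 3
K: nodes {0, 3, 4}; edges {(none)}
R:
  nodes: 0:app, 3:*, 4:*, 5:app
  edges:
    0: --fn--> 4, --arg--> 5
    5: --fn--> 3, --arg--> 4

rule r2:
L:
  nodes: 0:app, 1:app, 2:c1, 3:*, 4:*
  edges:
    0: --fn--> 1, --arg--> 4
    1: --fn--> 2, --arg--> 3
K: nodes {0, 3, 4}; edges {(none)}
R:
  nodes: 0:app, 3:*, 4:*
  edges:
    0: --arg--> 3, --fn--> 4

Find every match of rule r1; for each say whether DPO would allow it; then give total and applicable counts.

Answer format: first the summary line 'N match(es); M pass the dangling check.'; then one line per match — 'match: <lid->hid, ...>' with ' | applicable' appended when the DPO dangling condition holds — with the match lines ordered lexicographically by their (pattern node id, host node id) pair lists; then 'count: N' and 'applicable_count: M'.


1 match(es); 0 pass the dangling check.
match: 0->6, 1->3, 2->0, 3->2, 4->4
count: 1
applicable_count: 0


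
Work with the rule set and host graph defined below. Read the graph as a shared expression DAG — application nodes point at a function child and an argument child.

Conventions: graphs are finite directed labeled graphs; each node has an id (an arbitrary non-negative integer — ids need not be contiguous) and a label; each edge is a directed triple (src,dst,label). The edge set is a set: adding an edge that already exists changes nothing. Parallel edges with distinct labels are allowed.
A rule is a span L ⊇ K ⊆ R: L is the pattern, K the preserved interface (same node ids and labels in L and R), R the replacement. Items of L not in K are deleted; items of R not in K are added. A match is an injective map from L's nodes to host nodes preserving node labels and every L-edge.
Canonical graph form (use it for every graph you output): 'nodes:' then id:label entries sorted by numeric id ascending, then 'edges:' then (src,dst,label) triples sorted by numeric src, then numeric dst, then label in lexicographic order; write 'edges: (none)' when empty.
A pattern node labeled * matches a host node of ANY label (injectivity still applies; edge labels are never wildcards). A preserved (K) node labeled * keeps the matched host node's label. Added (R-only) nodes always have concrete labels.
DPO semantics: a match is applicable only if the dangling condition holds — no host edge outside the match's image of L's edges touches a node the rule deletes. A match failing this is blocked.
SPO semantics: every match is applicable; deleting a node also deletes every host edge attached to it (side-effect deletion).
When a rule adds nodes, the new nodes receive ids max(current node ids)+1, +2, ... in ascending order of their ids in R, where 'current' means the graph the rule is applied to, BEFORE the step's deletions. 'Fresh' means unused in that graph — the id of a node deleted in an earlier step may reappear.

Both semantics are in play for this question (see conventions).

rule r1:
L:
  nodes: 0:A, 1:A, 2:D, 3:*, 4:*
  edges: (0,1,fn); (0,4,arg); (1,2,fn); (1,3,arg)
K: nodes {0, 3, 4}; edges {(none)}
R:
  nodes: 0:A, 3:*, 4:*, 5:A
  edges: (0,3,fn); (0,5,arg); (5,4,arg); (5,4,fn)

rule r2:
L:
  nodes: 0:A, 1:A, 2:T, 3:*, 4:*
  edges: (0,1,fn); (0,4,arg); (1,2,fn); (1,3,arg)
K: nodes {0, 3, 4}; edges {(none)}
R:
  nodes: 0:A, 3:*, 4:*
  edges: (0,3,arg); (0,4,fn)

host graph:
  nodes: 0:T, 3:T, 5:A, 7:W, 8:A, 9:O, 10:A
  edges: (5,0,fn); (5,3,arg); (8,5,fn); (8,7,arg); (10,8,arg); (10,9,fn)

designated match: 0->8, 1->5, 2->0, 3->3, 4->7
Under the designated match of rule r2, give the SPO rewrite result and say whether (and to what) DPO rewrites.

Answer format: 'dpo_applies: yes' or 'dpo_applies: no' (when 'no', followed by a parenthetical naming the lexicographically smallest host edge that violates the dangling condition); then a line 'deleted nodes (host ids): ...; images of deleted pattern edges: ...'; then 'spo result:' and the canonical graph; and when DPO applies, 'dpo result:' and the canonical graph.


dpo_applies: yes
deleted nodes (host ids): 0, 5; images of deleted pattern edges: (5,0,fn); (5,3,arg); (8,5,fn); (8,7,arg)
spo result:
nodes: 3:T, 7:W, 8:A, 9:O, 10:A
edges: (8,3,arg); (8,7,fn); (10,8,arg); (10,9,fn)
dpo result:
nodes: 3:T, 7:W, 8:A, 9:O, 10:A
edges: (8,3,arg); (8,7,fn); (10,8,arg); (10,9,fn)


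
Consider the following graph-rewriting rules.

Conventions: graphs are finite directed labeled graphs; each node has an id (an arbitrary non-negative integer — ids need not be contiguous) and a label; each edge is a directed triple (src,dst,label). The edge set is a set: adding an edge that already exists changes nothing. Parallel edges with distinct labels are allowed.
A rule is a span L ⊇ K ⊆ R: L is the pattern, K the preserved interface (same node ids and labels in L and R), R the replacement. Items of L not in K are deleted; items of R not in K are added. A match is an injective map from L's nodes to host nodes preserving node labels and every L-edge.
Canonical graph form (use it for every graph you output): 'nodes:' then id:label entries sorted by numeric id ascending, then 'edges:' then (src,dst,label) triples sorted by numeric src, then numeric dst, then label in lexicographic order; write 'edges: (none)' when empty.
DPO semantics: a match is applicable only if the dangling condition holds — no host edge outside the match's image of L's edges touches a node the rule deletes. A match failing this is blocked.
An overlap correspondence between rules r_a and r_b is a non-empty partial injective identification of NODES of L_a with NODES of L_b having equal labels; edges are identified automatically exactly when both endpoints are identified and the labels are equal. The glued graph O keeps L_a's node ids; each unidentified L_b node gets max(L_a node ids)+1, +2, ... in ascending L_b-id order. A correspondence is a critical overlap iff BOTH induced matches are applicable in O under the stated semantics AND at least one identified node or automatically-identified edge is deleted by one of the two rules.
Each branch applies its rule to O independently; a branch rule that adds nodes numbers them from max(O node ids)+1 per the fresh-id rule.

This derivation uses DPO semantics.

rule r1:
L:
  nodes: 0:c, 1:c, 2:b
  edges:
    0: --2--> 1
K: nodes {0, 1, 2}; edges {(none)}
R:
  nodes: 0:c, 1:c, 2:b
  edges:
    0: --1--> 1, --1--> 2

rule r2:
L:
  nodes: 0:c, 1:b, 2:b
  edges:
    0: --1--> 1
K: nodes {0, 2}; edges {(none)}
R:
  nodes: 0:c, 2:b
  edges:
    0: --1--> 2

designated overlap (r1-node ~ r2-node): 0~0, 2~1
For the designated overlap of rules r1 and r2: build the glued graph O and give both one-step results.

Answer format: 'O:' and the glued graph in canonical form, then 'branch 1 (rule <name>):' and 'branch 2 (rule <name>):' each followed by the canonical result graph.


O:
nodes: 0:c, 1:c, 2:b, 3:b
edges: (0,1,2); (0,2,1)
branch 1 (rule r1):
nodes: 0:c, 1:c, 2:b, 3:b
edges: (0,1,1); (0,2,1)
branch 2 (rule r2):
nodes: 0:c, 1:c, 3:b
edges: (0,1,2); (0,3,1)
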